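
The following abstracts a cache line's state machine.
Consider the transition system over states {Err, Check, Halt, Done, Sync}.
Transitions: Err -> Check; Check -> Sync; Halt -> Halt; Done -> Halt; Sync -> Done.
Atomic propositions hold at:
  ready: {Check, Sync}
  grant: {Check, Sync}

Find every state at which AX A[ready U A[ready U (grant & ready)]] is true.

{Err, Check}

Sat(grant & ready) = {Check, Sync}
A[ready U (grant & ready)]: least fixpoint, start Z0 = Sat((grant & ready)) = {Check, Sync}, add states in Sat(ready) with every successor in Z. Already a fixed point.
Sat(A[ready U (grant & ready)]) = {Check, Sync}
A[ready U A[ready U (grant & ready)]]: least fixpoint, start Z0 = Sat(A[ready U (grant & ready)]) = {Check, Sync}, add states in Sat(ready) with every successor in Z. Already a fixed point.
Sat(A[ready U A[ready U (grant & ready)]]) = {Check, Sync}
Sat(AX A[ready U A[ready U (grant & ready)]]) = {s : every successor in {Check, Sync}} = {Err, Check}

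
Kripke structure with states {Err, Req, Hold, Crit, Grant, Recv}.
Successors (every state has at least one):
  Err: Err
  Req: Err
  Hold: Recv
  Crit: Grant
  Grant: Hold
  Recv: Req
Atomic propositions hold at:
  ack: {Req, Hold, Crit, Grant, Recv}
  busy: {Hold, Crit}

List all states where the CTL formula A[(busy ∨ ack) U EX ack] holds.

{Hold, Crit, Grant, Recv}

Sat(busy ∨ ack) = {Req, Hold, Crit, Grant, Recv}
Sat(EX ack) = {s : some successor in {Req, Hold, Crit, Grant, Recv}} = {Hold, Crit, Grant, Recv}
A[(busy ∨ ack) U EX ack]: least fixpoint, start Z0 = Sat(EX ack) = {Hold, Crit, Grant, Recv}, add states in Sat(busy ∨ ack) with every successor in Z. Already a fixed point.
Sat(A[(busy ∨ ack) U EX ack]) = {Hold, Crit, Grant, Recv}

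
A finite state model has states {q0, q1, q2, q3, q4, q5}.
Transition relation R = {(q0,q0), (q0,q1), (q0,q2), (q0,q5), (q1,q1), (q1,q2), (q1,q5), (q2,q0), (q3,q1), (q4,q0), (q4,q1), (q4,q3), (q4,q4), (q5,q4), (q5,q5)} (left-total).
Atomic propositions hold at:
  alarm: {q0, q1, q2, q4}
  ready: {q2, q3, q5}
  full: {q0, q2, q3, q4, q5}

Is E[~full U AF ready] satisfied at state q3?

Yes

Sat(~full) = {q1}
AF ready: least fixpoint, start Z0 = {q2, q3, q5}, add states with every successor in Z. Already a fixed point.
Sat(AF ready) = {q2, q3, q5}
E[~full U AF ready]: least fixpoint, start Z0 = Sat(AF ready) = {q2, q3, q5}, add states in Sat(~full) with some successor in Z. Z1 = {q1, q2, q3, q5}; fixed.
Sat(E[~full U AF ready]) = {q1, q2, q3, q5}
q3 ∈ Sat(E[~full U AF ready]) = {q1, q2, q3, q5}, so the formula holds at q3.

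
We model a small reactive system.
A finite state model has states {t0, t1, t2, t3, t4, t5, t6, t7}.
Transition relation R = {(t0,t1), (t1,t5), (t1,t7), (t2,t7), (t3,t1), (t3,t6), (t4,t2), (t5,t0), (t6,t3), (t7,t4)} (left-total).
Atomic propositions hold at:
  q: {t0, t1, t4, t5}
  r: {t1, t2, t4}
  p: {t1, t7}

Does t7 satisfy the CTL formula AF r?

Yes

AF r: least fixpoint, start Z0 = {t1, t2, t4}, add states with every successor in Z. Z1 = {t0, t1, t2, t4, t7}; Z2 = {t0, t1, t2, t4, t5, t7}; fixed.
Sat(AF r) = {t0, t1, t2, t4, t5, t7}
t7 ∈ Sat(AF r) = {t0, t1, t2, t4, t5, t7}, so the formula holds at t7.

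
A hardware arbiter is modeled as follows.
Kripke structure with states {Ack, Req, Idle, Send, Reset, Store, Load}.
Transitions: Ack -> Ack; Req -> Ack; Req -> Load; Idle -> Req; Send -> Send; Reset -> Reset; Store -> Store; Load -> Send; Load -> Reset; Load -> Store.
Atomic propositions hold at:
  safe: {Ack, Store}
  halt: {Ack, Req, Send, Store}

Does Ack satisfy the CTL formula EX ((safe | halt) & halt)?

Yes

Sat(safe | halt) = {Ack, Req, Send, Store}
Sat((safe | halt) & halt) = {Ack, Req, Send, Store}
Sat(EX ((safe | halt) & halt)) = {s : some successor in {Ack, Req, Send, Store}} = {Ack, Req, Idle, Send, Store, Load}
Ack ∈ Sat(EX ((safe | halt) & halt)) = {Ack, Req, Idle, Send, Store, Load}, so the formula holds at Ack.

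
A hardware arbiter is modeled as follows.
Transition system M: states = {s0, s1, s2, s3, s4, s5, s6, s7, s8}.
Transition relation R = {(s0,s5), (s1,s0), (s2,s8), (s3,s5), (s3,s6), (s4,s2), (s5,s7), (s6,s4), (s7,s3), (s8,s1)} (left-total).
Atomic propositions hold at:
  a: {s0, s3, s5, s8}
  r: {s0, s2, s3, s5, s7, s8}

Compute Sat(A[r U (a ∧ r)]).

Sat(a ∧ r) = {s0, s3, s5, s8}
A[r U (a ∧ r)]: least fixpoint, start Z0 = Sat((a ∧ r)) = {s0, s3, s5, s8}, add states in Sat(r) with every successor in Z. Z1 = {s0, s2, s3, s5, s7, s8}; fixed.
Sat(A[r U (a ∧ r)]) = {s0, s2, s3, s5, s7, s8}

{s0, s2, s3, s5, s7, s8}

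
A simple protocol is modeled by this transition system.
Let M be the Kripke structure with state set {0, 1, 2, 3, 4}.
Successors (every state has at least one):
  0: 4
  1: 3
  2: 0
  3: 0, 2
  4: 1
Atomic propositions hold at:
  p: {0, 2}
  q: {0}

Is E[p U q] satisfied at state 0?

E[p U q]: least fixpoint, start Z0 = Sat(q) = {0}, add states in Sat(p) with some successor in Z. Z1 = {0, 2}; fixed.
Sat(E[p U q]) = {0, 2}
0 ∈ Sat(E[p U q]) = {0, 2}, so the formula holds at 0.

Yes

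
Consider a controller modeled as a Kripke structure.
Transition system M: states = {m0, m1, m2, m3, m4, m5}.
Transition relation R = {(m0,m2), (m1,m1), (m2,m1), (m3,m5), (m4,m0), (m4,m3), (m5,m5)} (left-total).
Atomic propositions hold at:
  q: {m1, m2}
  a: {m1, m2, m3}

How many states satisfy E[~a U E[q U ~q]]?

Sat(~a) = {m0, m4, m5}
Sat(~q) = {m0, m3, m4, m5}
E[q U ~q]: least fixpoint, start Z0 = Sat(~q) = {m0, m3, m4, m5}, add states in Sat(q) with some successor in Z. Already a fixed point.
Sat(E[q U ~q]) = {m0, m3, m4, m5}
E[~a U E[q U ~q]]: least fixpoint, start Z0 = Sat(E[q U ~q]) = {m0, m3, m4, m5}, add states in Sat(~a) with some successor in Z. Already a fixed point.
Sat(E[~a U E[q U ~q]]) = {m0, m3, m4, m5}
|Sat(E[~a U E[q U ~q]])| = |{m0, m3, m4, m5}| = 4.

4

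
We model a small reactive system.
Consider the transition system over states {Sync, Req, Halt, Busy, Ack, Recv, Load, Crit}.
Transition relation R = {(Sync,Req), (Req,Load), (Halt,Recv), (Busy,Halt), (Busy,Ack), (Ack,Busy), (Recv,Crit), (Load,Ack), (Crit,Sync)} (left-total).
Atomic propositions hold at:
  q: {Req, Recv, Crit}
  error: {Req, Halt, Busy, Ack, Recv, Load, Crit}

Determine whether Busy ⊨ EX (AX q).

Sat(AX q) = {s : every successor in {Req, Recv, Crit}} = {Sync, Halt, Recv}
Sat(EX (AX q)) = {s : some successor in {Sync, Halt, Recv}} = {Halt, Busy, Crit}
Busy ∈ Sat(EX (AX q)) = {Halt, Busy, Crit}, so the formula holds at Busy.

Yes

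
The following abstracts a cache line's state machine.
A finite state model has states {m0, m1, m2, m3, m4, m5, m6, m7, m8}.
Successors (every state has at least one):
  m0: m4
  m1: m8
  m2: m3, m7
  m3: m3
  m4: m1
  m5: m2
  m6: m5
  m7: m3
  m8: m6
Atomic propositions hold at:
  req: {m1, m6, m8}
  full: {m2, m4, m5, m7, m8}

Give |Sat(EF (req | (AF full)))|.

AF full: least fixpoint, start Z0 = {m2, m4, m5, m7, m8}, add states with every successor in Z. Z1 = {m0, m1, m2, m4, m5, m6, m7, m8}; fixed.
Sat(AF full) = {m0, m1, m2, m4, m5, m6, m7, m8}
Sat(req | (AF full)) = {m0, m1, m2, m4, m5, m6, m7, m8}
EF (req | (AF full)): least fixpoint, start Z0 = {m0, m1, m2, m4, m5, m6, m7, m8}, add states with some successor in Z. Already a fixed point.
Sat(EF (req | (AF full))) = {m0, m1, m2, m4, m5, m6, m7, m8}
|Sat(EF (req | (AF full)))| = |{m0, m1, m2, m4, m5, m6, m7, m8}| = 8.

8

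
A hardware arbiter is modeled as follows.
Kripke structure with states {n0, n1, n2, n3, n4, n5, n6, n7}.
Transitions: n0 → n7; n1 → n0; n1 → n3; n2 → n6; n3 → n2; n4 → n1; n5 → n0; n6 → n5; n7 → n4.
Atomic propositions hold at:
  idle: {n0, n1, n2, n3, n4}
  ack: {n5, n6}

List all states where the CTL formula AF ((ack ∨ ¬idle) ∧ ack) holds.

{n2, n3, n5, n6}

Sat(¬idle) = {n5, n6, n7}
Sat(ack ∨ ¬idle) = {n5, n6, n7}
Sat((ack ∨ ¬idle) ∧ ack) = {n5, n6}
AF ((ack ∨ ¬idle) ∧ ack): least fixpoint, start Z0 = {n5, n6}, add states with every successor in Z. Z1 = {n2, n5, n6}; Z2 = {n2, n3, n5, n6}; fixed.
Sat(AF ((ack ∨ ¬idle) ∧ ack)) = {n2, n3, n5, n6}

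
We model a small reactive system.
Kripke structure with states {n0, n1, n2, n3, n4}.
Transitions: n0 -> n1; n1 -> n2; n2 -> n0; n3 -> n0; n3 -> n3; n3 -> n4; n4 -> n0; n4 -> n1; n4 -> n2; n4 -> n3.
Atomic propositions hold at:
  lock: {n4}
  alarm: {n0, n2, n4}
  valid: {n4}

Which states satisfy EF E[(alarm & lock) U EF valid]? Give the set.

{n3, n4}

Sat(alarm & lock) = {n4}
EF valid: least fixpoint, start Z0 = {n4}, add states with some successor in Z. Z1 = {n3, n4}; fixed.
Sat(EF valid) = {n3, n4}
E[(alarm & lock) U EF valid]: least fixpoint, start Z0 = Sat(EF valid) = {n3, n4}, add states in Sat(alarm & lock) with some successor in Z. Already a fixed point.
Sat(E[(alarm & lock) U EF valid]) = {n3, n4}
EF E[(alarm & lock) U EF valid]: least fixpoint, start Z0 = {n3, n4}, add states with some successor in Z. Already a fixed point.
Sat(EF E[(alarm & lock) U EF valid]) = {n3, n4}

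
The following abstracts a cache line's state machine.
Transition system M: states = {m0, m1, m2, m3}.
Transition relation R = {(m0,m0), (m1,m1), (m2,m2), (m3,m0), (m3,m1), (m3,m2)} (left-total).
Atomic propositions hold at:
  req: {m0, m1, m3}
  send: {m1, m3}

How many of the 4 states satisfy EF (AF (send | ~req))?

3

Sat(~req) = {m2}
Sat(send | ~req) = {m1, m2, m3}
AF (send | ~req): least fixpoint, start Z0 = {m1, m2, m3}, add states with every successor in Z. Already a fixed point.
Sat(AF (send | ~req)) = {m1, m2, m3}
EF (AF (send | ~req)): least fixpoint, start Z0 = {m1, m2, m3}, add states with some successor in Z. Already a fixed point.
Sat(EF (AF (send | ~req))) = {m1, m2, m3}
|Sat(EF (AF (send | ~req)))| = |{m1, m2, m3}| = 3.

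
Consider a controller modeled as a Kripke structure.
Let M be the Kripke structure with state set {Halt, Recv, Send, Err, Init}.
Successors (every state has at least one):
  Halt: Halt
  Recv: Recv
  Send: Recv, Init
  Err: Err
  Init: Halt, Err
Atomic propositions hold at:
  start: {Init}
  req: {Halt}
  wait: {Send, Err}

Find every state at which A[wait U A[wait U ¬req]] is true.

Sat(¬req) = {Recv, Send, Err, Init}
A[wait U ¬req]: least fixpoint, start Z0 = Sat(¬req) = {Recv, Send, Err, Init}, add states in Sat(wait) with every successor in Z. Already a fixed point.
Sat(A[wait U ¬req]) = {Recv, Send, Err, Init}
A[wait U A[wait U ¬req]]: least fixpoint, start Z0 = Sat(A[wait U ¬req]) = {Recv, Send, Err, Init}, add states in Sat(wait) with every successor in Z. Already a fixed point.
Sat(A[wait U A[wait U ¬req]]) = {Recv, Send, Err, Init}

{Recv, Send, Err, Init}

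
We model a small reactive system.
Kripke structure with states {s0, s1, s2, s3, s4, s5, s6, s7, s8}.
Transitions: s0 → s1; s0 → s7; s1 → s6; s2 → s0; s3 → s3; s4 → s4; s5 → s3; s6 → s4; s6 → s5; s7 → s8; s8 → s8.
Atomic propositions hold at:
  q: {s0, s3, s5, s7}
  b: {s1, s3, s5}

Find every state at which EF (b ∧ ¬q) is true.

{s0, s1, s2}

Sat(¬q) = {s1, s2, s4, s6, s8}
Sat(b ∧ ¬q) = {s1}
EF (b ∧ ¬q): least fixpoint, start Z0 = {s1}, add states with some successor in Z. Z1 = {s0, s1}; Z2 = {s0, s1, s2}; fixed.
Sat(EF (b ∧ ¬q)) = {s0, s1, s2}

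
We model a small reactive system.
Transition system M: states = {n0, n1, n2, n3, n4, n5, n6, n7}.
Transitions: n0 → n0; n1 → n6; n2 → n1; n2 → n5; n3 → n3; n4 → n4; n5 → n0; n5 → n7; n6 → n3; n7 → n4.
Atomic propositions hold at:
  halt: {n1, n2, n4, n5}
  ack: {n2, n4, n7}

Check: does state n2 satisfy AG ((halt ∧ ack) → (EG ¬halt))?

Sat(halt ∧ ack) = {n2, n4}
Sat(¬halt) = {n0, n3, n6, n7}
EG ¬halt: greatest fixpoint, start Z0 = {n0, n3, n6, n7}, keep only states in Sat with some successor in Z. Z1 = {n0, n3, n6}; fixed.
Sat(EG ¬halt) = {n0, n3, n6}
Sat((halt ∧ ack) → (EG ¬halt)) = {n0, n1, n3, n5, n6, n7}
AG ((halt ∧ ack) → (EG ¬halt)): greatest fixpoint, start Z0 = {n0, n1, n3, n5, n6, n7}, keep only states in Sat with every successor in Z. Z1 = {n0, n1, n3, n5, n6}; Z2 = {n0, n1, n3, n6}; fixed.
Sat(AG ((halt ∧ ack) → (EG ¬halt))) = {n0, n1, n3, n6}
n2 ∉ Sat(AG ((halt ∧ ack) → (EG ¬halt))) = {n0, n1, n3, n6}, so the formula does not hold at n2.

No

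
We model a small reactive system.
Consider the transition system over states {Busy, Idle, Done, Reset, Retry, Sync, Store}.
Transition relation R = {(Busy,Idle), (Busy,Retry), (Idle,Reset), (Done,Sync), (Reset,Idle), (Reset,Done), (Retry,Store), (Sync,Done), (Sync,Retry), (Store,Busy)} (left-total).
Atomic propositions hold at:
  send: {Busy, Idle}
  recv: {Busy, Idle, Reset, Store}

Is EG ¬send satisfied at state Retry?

Sat(¬send) = {Done, Reset, Retry, Sync, Store}
EG ¬send: greatest fixpoint, start Z0 = {Done, Reset, Retry, Sync, Store}, keep only states in Sat with some successor in Z. Z1 = {Done, Reset, Retry, Sync}; Z2 = {Done, Reset, Sync}; fixed.
Sat(EG ¬send) = {Done, Reset, Sync}
Retry ∉ Sat(EG ¬send) = {Done, Reset, Sync}, so the formula does not hold at Retry.

No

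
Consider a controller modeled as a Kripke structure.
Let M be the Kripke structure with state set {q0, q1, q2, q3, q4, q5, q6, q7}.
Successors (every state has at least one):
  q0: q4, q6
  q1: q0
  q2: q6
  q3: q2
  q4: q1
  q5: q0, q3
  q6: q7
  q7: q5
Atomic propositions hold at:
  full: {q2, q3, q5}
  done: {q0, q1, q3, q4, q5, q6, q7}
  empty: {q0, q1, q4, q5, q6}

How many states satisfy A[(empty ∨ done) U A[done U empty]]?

6

Sat(empty ∨ done) = {q0, q1, q3, q4, q5, q6, q7}
A[done U empty]: least fixpoint, start Z0 = Sat(empty) = {q0, q1, q4, q5, q6}, add states in Sat(done) with every successor in Z. Z1 = {q0, q1, q4, q5, q6, q7}; fixed.
Sat(A[done U empty]) = {q0, q1, q4, q5, q6, q7}
A[(empty ∨ done) U A[done U empty]]: least fixpoint, start Z0 = Sat(A[done U empty]) = {q0, q1, q4, q5, q6, q7}, add states in Sat(empty ∨ done) with every successor in Z. Already a fixed point.
Sat(A[(empty ∨ done) U A[done U empty]]) = {q0, q1, q4, q5, q6, q7}
|Sat(A[(empty ∨ done) U A[done U empty]])| = |{q0, q1, q4, q5, q6, q7}| = 6.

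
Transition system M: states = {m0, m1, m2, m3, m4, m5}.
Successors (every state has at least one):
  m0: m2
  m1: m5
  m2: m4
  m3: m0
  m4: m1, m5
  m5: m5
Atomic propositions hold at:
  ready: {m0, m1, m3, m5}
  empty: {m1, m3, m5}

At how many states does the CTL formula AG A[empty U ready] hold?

2

A[empty U ready]: least fixpoint, start Z0 = Sat(ready) = {m0, m1, m3, m5}, add states in Sat(empty) with every successor in Z. Already a fixed point.
Sat(A[empty U ready]) = {m0, m1, m3, m5}
AG A[empty U ready]: greatest fixpoint, start Z0 = {m0, m1, m3, m5}, keep only states in Sat with every successor in Z. Z1 = {m1, m3, m5}; Z2 = {m1, m5}; fixed.
Sat(AG A[empty U ready]) = {m1, m5}
|Sat(AG A[empty U ready])| = |{m1, m5}| = 2.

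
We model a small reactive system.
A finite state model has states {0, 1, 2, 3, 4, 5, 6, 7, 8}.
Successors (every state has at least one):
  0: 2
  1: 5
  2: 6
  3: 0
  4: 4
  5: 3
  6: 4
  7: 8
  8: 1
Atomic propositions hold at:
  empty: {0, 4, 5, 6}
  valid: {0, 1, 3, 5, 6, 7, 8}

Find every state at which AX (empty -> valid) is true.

Sat(empty -> valid) = {0, 1, 2, 3, 5, 6, 7, 8}
Sat(AX (empty -> valid)) = {s : every successor in {0, 1, 2, 3, 5, 6, 7, 8}} = {0, 1, 2, 3, 5, 7, 8}

{0, 1, 2, 3, 5, 7, 8}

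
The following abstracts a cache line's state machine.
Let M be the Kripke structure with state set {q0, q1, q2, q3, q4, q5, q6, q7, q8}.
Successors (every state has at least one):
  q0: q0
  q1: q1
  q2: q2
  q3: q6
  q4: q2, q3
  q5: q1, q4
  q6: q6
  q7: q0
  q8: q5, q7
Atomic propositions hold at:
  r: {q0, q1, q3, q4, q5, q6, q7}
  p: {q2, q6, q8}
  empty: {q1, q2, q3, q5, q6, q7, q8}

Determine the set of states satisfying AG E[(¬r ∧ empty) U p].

Sat(¬r) = {q2, q8}
Sat(¬r ∧ empty) = {q2, q8}
E[(¬r ∧ empty) U p]: least fixpoint, start Z0 = Sat(p) = {q2, q6, q8}, add states in Sat(¬r ∧ empty) with some successor in Z. Already a fixed point.
Sat(E[(¬r ∧ empty) U p]) = {q2, q6, q8}
AG E[(¬r ∧ empty) U p]: greatest fixpoint, start Z0 = {q2, q6, q8}, keep only states in Sat with every successor in Z. Z1 = {q2, q6}; fixed.
Sat(AG E[(¬r ∧ empty) U p]) = {q2, q6}

{q2, q6}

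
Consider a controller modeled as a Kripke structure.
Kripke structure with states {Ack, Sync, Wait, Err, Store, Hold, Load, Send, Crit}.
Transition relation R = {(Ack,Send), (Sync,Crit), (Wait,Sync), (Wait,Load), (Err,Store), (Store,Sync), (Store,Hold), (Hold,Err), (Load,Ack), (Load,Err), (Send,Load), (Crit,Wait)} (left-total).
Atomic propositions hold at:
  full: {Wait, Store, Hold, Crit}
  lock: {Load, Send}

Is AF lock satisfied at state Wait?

AF lock: least fixpoint, start Z0 = {Load, Send}, add states with every successor in Z. Z1 = {Ack, Load, Send}; fixed.
Sat(AF lock) = {Ack, Load, Send}
Wait ∉ Sat(AF lock) = {Ack, Load, Send}, so the formula does not hold at Wait.

No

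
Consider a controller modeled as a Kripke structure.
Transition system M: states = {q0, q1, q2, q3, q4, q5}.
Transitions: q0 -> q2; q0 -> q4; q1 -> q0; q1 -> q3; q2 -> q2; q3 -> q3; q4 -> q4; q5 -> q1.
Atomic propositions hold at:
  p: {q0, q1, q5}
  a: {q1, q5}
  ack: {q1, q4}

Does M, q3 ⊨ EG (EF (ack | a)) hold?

Sat(ack | a) = {q1, q4, q5}
EF (ack | a): least fixpoint, start Z0 = {q1, q4, q5}, add states with some successor in Z. Z1 = {q0, q1, q4, q5}; fixed.
Sat(EF (ack | a)) = {q0, q1, q4, q5}
EG (EF (ack | a)): greatest fixpoint, start Z0 = {q0, q1, q4, q5}, keep only states in Sat with some successor in Z. Already a fixed point.
Sat(EG (EF (ack | a))) = {q0, q1, q4, q5}
q3 ∉ Sat(EG (EF (ack | a))) = {q0, q1, q4, q5}, so the formula does not hold at q3.

No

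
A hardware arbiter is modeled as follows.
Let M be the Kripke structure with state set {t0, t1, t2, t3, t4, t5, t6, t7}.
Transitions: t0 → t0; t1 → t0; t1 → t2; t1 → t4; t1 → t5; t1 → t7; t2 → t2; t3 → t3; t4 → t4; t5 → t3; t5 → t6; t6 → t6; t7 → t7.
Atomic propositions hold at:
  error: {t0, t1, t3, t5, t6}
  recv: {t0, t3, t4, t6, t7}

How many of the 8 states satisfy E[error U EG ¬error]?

4

Sat(¬error) = {t2, t4, t7}
EG ¬error: greatest fixpoint, start Z0 = {t2, t4, t7}, keep only states in Sat with some successor in Z. Already a fixed point.
Sat(EG ¬error) = {t2, t4, t7}
E[error U EG ¬error]: least fixpoint, start Z0 = Sat(EG ¬error) = {t2, t4, t7}, add states in Sat(error) with some successor in Z. Z1 = {t1, t2, t4, t7}; fixed.
Sat(E[error U EG ¬error]) = {t1, t2, t4, t7}
|Sat(E[error U EG ¬error])| = |{t1, t2, t4, t7}| = 4.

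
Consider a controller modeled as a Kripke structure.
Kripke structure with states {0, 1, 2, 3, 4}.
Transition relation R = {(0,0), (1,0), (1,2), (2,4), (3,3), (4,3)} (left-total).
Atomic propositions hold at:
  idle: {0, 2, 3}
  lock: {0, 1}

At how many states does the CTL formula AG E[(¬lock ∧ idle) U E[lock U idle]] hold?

Sat(¬lock) = {2, 3, 4}
Sat(¬lock ∧ idle) = {2, 3}
E[lock U idle]: least fixpoint, start Z0 = Sat(idle) = {0, 2, 3}, add states in Sat(lock) with some successor in Z. Z1 = {0, 1, 2, 3}; fixed.
Sat(E[lock U idle]) = {0, 1, 2, 3}
E[(¬lock ∧ idle) U E[lock U idle]]: least fixpoint, start Z0 = Sat(E[lock U idle]) = {0, 1, 2, 3}, add states in Sat(¬lock ∧ idle) with some successor in Z. Already a fixed point.
Sat(E[(¬lock ∧ idle) U E[lock U idle]]) = {0, 1, 2, 3}
AG E[(¬lock ∧ idle) U E[lock U idle]]: greatest fixpoint, start Z0 = {0, 1, 2, 3}, keep only states in Sat with every successor in Z. Z1 = {0, 1, 3}; Z2 = {0, 3}; fixed.
Sat(AG E[(¬lock ∧ idle) U E[lock U idle]]) = {0, 3}
|Sat(AG E[(¬lock ∧ idle) U E[lock U idle]])| = |{0, 3}| = 2.

2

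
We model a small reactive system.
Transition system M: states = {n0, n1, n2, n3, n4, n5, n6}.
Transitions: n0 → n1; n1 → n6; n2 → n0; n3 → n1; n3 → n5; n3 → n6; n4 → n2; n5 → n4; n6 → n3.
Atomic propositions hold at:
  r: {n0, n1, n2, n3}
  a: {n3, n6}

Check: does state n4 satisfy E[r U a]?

E[r U a]: least fixpoint, start Z0 = Sat(a) = {n3, n6}, add states in Sat(r) with some successor in Z. Z1 = {n1, n3, n6}; Z2 = {n0, n1, n3, n6}; Z3 = {n0, n1, n2, n3, n6}; fixed.
Sat(E[r U a]) = {n0, n1, n2, n3, n6}
n4 ∉ Sat(E[r U a]) = {n0, n1, n2, n3, n6}, so the formula does not hold at n4.

No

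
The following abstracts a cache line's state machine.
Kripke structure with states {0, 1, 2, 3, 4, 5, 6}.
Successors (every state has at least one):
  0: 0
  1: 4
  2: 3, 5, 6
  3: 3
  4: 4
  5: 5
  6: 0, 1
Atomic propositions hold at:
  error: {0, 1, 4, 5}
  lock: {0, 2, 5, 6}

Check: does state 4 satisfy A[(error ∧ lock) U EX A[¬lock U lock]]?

Sat(error ∧ lock) = {0, 5}
Sat(¬lock) = {1, 3, 4}
A[¬lock U lock]: least fixpoint, start Z0 = Sat(lock) = {0, 2, 5, 6}, add states in Sat(¬lock) with every successor in Z. Already a fixed point.
Sat(A[¬lock U lock]) = {0, 2, 5, 6}
Sat(EX A[¬lock U lock]) = {s : some successor in {0, 2, 5, 6}} = {0, 2, 5, 6}
A[(error ∧ lock) U EX A[¬lock U lock]]: least fixpoint, start Z0 = Sat(EX A[¬lock U lock]) = {0, 2, 5, 6}, add states in Sat(error ∧ lock) with every successor in Z. Already a fixed point.
Sat(A[(error ∧ lock) U EX A[¬lock U lock]]) = {0, 2, 5, 6}
4 ∉ Sat(A[(error ∧ lock) U EX A[¬lock U lock]]) = {0, 2, 5, 6}, so the formula does not hold at 4.

No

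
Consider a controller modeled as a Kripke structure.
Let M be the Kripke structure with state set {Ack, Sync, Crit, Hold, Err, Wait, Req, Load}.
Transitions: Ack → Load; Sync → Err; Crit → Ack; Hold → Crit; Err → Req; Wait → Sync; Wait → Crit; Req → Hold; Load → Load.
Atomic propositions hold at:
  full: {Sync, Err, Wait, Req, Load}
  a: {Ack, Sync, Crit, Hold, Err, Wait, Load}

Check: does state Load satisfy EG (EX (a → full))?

Sat(a → full) = {Sync, Err, Wait, Req, Load}
Sat(EX (a → full)) = {s : some successor in {Sync, Err, Wait, Req, Load}} = {Ack, Sync, Err, Wait, Load}
EG (EX (a → full)): greatest fixpoint, start Z0 = {Ack, Sync, Err, Wait, Load}, keep only states in Sat with some successor in Z. Z1 = {Ack, Sync, Wait, Load}; Z2 = {Ack, Wait, Load}; Z3 = {Ack, Load}; fixed.
Sat(EG (EX (a → full))) = {Ack, Load}
Load ∈ Sat(EG (EX (a → full))) = {Ack, Load}, so the formula holds at Load.

Yes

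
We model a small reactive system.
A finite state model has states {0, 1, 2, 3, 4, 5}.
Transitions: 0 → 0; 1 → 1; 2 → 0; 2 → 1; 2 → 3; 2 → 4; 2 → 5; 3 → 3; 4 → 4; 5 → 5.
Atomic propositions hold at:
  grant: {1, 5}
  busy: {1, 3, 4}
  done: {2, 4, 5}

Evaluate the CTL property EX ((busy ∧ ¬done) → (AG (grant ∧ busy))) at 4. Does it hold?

Sat(¬done) = {0, 1, 3}
Sat(busy ∧ ¬done) = {1, 3}
Sat(grant ∧ busy) = {1}
AG (grant ∧ busy): greatest fixpoint, start Z0 = {1}, keep only states in Sat with every successor in Z. Already a fixed point.
Sat(AG (grant ∧ busy)) = {1}
Sat((busy ∧ ¬done) → (AG (grant ∧ busy))) = {0, 1, 2, 4, 5}
Sat(EX ((busy ∧ ¬done) → (AG (grant ∧ busy)))) = {s : some successor in {0, 1, 2, 4, 5}} = {0, 1, 2, 4, 5}
4 ∈ Sat(EX ((busy ∧ ¬done) → (AG (grant ∧ busy)))) = {0, 1, 2, 4, 5}, so the formula holds at 4.

Yes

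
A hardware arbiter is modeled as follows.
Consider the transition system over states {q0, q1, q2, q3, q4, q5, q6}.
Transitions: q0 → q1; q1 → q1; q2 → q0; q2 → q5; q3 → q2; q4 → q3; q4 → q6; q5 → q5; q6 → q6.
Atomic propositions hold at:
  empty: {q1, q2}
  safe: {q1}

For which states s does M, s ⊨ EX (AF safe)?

{q0, q1, q2}

AF safe: least fixpoint, start Z0 = {q1}, add states with every successor in Z. Z1 = {q0, q1}; fixed.
Sat(AF safe) = {q0, q1}
Sat(EX (AF safe)) = {s : some successor in {q0, q1}} = {q0, q1, q2}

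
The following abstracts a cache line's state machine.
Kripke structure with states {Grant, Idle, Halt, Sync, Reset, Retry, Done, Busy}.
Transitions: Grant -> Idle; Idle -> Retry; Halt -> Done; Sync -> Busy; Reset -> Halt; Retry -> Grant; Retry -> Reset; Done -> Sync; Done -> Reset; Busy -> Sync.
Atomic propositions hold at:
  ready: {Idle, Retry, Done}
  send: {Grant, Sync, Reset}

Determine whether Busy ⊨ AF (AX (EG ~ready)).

Yes

Sat(~ready) = {Grant, Halt, Sync, Reset, Busy}
EG ~ready: greatest fixpoint, start Z0 = {Grant, Halt, Sync, Reset, Busy}, keep only states in Sat with some successor in Z. Z1 = {Sync, Reset, Busy}; Z2 = {Sync, Busy}; fixed.
Sat(EG ~ready) = {Sync, Busy}
Sat(AX (EG ~ready)) = {s : every successor in {Sync, Busy}} = {Sync, Busy}
AF (AX (EG ~ready)): least fixpoint, start Z0 = {Sync, Busy}, add states with every successor in Z. Already a fixed point.
Sat(AF (AX (EG ~ready))) = {Sync, Busy}
Busy ∈ Sat(AF (AX (EG ~ready))) = {Sync, Busy}, so the formula holds at Busy.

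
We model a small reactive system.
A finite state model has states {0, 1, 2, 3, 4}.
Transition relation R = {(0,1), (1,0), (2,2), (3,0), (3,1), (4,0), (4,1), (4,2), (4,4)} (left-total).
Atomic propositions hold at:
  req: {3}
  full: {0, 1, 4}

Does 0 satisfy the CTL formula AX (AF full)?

AF full: least fixpoint, start Z0 = {0, 1, 4}, add states with every successor in Z. Z1 = {0, 1, 3, 4}; fixed.
Sat(AF full) = {0, 1, 3, 4}
Sat(AX (AF full)) = {s : every successor in {0, 1, 3, 4}} = {0, 1, 3}
0 ∈ Sat(AX (AF full)) = {0, 1, 3}, so the formula holds at 0.

Yes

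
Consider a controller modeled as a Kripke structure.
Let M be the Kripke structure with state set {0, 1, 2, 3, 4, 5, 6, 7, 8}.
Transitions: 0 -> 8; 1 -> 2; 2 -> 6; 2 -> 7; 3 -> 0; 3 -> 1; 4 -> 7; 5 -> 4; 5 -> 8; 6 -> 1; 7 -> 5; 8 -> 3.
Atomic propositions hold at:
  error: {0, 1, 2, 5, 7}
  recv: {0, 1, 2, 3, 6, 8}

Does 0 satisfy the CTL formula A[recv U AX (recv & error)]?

Sat(recv & error) = {0, 1, 2}
Sat(AX (recv & error)) = {s : every successor in {0, 1, 2}} = {1, 3, 6}
A[recv U AX (recv & error)]: least fixpoint, start Z0 = Sat(AX (recv & error)) = {1, 3, 6}, add states in Sat(recv) with every successor in Z. Z1 = {1, 3, 6, 8}; Z2 = {0, 1, 3, 6, 8}; fixed.
Sat(A[recv U AX (recv & error)]) = {0, 1, 3, 6, 8}
0 ∈ Sat(A[recv U AX (recv & error)]) = {0, 1, 3, 6, 8}, so the formula holds at 0.

Yes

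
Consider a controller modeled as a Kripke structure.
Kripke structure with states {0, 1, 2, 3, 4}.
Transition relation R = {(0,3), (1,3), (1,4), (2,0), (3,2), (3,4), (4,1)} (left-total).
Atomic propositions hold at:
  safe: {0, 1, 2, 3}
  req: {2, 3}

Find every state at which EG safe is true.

EG safe: greatest fixpoint, start Z0 = {0, 1, 2, 3}, keep only states in Sat with some successor in Z. Already a fixed point.
Sat(EG safe) = {0, 1, 2, 3}

{0, 1, 2, 3}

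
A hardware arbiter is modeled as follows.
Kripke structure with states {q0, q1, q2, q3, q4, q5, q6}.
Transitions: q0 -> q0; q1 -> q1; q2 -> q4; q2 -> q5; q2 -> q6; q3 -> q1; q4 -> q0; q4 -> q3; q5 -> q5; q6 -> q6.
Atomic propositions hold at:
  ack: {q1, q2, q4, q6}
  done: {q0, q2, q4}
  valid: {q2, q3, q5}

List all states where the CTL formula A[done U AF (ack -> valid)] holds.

{q0, q2, q3, q4, q5}

Sat(ack -> valid) = {q0, q2, q3, q5}
AF (ack -> valid): least fixpoint, start Z0 = {q0, q2, q3, q5}, add states with every successor in Z. Z1 = {q0, q2, q3, q4, q5}; fixed.
Sat(AF (ack -> valid)) = {q0, q2, q3, q4, q5}
A[done U AF (ack -> valid)]: least fixpoint, start Z0 = Sat(AF (ack -> valid)) = {q0, q2, q3, q4, q5}, add states in Sat(done) with every successor in Z. Already a fixed point.
Sat(A[done U AF (ack -> valid)]) = {q0, q2, q3, q4, q5}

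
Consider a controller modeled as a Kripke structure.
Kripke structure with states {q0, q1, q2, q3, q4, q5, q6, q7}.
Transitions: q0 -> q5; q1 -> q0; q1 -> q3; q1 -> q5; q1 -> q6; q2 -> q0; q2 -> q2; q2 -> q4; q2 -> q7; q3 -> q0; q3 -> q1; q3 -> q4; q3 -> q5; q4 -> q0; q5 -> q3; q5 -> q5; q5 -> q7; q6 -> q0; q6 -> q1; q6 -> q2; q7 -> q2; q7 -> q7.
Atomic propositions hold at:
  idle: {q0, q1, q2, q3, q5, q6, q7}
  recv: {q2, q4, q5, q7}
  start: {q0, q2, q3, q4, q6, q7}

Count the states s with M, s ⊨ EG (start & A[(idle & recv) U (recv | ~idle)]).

Sat(idle & recv) = {q2, q5, q7}
Sat(~idle) = {q4}
Sat(recv | ~idle) = {q2, q4, q5, q7}
A[(idle & recv) U (recv | ~idle)]: least fixpoint, start Z0 = Sat((recv | ~idle)) = {q2, q4, q5, q7}, add states in Sat(idle & recv) with every successor in Z. Already a fixed point.
Sat(A[(idle & recv) U (recv | ~idle)]) = {q2, q4, q5, q7}
Sat(start & A[(idle & recv) U (recv | ~idle)]) = {q2, q4, q7}
EG (start & A[(idle & recv) U (recv | ~idle)]): greatest fixpoint, start Z0 = {q2, q4, q7}, keep only states in Sat with some successor in Z. Z1 = {q2, q7}; fixed.
Sat(EG (start & A[(idle & recv) U (recv | ~idle)])) = {q2, q7}
|Sat(EG (start & A[(idle & recv) U (recv | ~idle)]))| = |{q2, q7}| = 2.

2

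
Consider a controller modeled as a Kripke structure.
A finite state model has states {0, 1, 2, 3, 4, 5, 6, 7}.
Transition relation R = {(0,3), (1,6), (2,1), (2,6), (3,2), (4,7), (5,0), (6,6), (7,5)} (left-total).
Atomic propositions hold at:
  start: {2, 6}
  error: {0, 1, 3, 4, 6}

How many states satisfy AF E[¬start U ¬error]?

Sat(¬start) = {0, 1, 3, 4, 5, 7}
Sat(¬error) = {2, 5, 7}
E[¬start U ¬error]: least fixpoint, start Z0 = Sat(¬error) = {2, 5, 7}, add states in Sat(¬start) with some successor in Z. Z1 = {2, 3, 4, 5, 7}; Z2 = {0, 2, 3, 4, 5, 7}; fixed.
Sat(E[¬start U ¬error]) = {0, 2, 3, 4, 5, 7}
AF E[¬start U ¬error]: least fixpoint, start Z0 = {0, 2, 3, 4, 5, 7}, add states with every successor in Z. Already a fixed point.
Sat(AF E[¬start U ¬error]) = {0, 2, 3, 4, 5, 7}
|Sat(AF E[¬start U ¬error])| = |{0, 2, 3, 4, 5, 7}| = 6.

6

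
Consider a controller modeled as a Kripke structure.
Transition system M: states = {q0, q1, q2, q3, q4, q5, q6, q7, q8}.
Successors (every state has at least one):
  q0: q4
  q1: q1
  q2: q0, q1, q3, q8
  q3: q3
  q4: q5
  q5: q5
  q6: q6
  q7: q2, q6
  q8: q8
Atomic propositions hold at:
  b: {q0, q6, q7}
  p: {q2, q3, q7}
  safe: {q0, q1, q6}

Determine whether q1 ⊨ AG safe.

Yes

AG safe: greatest fixpoint, start Z0 = {q0, q1, q6}, keep only states in Sat with every successor in Z. Z1 = {q1, q6}; fixed.
Sat(AG safe) = {q1, q6}
q1 ∈ Sat(AG safe) = {q1, q6}, so the formula holds at q1.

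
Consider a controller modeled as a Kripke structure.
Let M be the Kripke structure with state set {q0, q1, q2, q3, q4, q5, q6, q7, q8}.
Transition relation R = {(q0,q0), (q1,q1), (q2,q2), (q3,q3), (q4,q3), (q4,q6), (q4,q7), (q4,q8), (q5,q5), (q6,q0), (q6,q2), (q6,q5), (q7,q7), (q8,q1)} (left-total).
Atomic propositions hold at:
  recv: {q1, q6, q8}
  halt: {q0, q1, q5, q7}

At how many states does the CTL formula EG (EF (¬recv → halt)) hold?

7

Sat(¬recv) = {q0, q2, q3, q4, q5, q7}
Sat(¬recv → halt) = {q0, q1, q5, q6, q7, q8}
EF (¬recv → halt): least fixpoint, start Z0 = {q0, q1, q5, q6, q7, q8}, add states with some successor in Z. Z1 = {q0, q1, q4, q5, q6, q7, q8}; fixed.
Sat(EF (¬recv → halt)) = {q0, q1, q4, q5, q6, q7, q8}
EG (EF (¬recv → halt)): greatest fixpoint, start Z0 = {q0, q1, q4, q5, q6, q7, q8}, keep only states in Sat with some successor in Z. Already a fixed point.
Sat(EG (EF (¬recv → halt))) = {q0, q1, q4, q5, q6, q7, q8}
|Sat(EG (EF (¬recv → halt)))| = |{q0, q1, q4, q5, q6, q7, q8}| = 7.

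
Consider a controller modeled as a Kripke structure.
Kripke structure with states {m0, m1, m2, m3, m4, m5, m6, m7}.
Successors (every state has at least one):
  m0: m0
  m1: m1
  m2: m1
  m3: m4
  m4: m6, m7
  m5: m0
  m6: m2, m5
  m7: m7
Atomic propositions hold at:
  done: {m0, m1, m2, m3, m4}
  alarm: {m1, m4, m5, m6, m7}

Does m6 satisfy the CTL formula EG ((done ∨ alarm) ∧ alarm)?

Sat(done ∨ alarm) = {m0, m1, m2, m3, m4, m5, m6, m7}
Sat((done ∨ alarm) ∧ alarm) = {m1, m4, m5, m6, m7}
EG ((done ∨ alarm) ∧ alarm): greatest fixpoint, start Z0 = {m1, m4, m5, m6, m7}, keep only states in Sat with some successor in Z. Z1 = {m1, m4, m6, m7}; Z2 = {m1, m4, m7}; fixed.
Sat(EG ((done ∨ alarm) ∧ alarm)) = {m1, m4, m7}
m6 ∉ Sat(EG ((done ∨ alarm) ∧ alarm)) = {m1, m4, m7}, so the formula does not hold at m6.

No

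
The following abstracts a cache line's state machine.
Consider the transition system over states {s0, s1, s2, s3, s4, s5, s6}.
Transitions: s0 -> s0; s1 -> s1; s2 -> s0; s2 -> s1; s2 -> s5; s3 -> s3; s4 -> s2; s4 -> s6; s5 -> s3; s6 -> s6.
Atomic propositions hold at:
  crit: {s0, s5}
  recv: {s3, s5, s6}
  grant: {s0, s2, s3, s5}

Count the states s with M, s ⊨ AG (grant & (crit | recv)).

Sat(crit | recv) = {s0, s3, s5, s6}
Sat(grant & (crit | recv)) = {s0, s3, s5}
AG (grant & (crit | recv)): greatest fixpoint, start Z0 = {s0, s3, s5}, keep only states in Sat with every successor in Z. Already a fixed point.
Sat(AG (grant & (crit | recv))) = {s0, s3, s5}
|Sat(AG (grant & (crit | recv)))| = |{s0, s3, s5}| = 3.

3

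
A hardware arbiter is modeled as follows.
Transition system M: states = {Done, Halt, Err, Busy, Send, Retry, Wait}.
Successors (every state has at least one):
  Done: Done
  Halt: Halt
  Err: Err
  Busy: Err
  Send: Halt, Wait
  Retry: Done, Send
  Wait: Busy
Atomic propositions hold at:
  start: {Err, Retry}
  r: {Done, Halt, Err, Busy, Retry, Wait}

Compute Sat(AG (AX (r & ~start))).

{Done, Halt}

Sat(~start) = {Done, Halt, Busy, Send, Wait}
Sat(r & ~start) = {Done, Halt, Busy, Wait}
Sat(AX (r & ~start)) = {s : every successor in {Done, Halt, Busy, Wait}} = {Done, Halt, Send, Wait}
AG (AX (r & ~start)): greatest fixpoint, start Z0 = {Done, Halt, Send, Wait}, keep only states in Sat with every successor in Z. Z1 = {Done, Halt, Send}; Z2 = {Done, Halt}; fixed.
Sat(AG (AX (r & ~start))) = {Done, Halt}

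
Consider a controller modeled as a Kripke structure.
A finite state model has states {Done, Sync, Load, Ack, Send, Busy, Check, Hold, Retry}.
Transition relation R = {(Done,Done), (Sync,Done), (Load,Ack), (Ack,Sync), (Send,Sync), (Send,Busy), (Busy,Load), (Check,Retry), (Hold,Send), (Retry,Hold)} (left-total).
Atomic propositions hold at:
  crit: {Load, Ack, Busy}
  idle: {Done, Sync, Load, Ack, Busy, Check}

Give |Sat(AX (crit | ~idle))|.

Sat(~idle) = {Send, Hold, Retry}
Sat(crit | ~idle) = {Load, Ack, Send, Busy, Hold, Retry}
Sat(AX (crit | ~idle)) = {s : every successor in {Load, Ack, Send, Busy, Hold, Retry}} = {Load, Busy, Check, Hold, Retry}
|Sat(AX (crit | ~idle))| = |{Load, Busy, Check, Hold, Retry}| = 5.

5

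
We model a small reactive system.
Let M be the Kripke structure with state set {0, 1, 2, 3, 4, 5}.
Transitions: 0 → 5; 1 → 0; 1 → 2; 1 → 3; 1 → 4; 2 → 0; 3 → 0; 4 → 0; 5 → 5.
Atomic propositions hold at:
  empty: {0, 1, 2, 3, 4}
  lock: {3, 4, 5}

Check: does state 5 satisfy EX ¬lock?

Sat(¬lock) = {0, 1, 2}
Sat(EX ¬lock) = {s : some successor in {0, 1, 2}} = {1, 2, 3, 4}
5 ∉ Sat(EX ¬lock) = {1, 2, 3, 4}, so the formula does not hold at 5.

No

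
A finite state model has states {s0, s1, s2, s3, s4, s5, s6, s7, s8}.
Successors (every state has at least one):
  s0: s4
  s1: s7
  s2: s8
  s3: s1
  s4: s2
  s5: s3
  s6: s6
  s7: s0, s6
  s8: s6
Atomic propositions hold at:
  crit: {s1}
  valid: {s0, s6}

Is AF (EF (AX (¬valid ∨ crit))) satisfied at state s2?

Sat(¬valid) = {s1, s2, s3, s4, s5, s7, s8}
Sat(¬valid ∨ crit) = {s1, s2, s3, s4, s5, s7, s8}
Sat(AX (¬valid ∨ crit)) = {s : every successor in {s1, s2, s3, s4, s5, s7, s8}} = {s0, s1, s2, s3, s4, s5}
EF (AX (¬valid ∨ crit)): least fixpoint, start Z0 = {s0, s1, s2, s3, s4, s5}, add states with some successor in Z. Z1 = {s0, s1, s2, s3, s4, s5, s7}; fixed.
Sat(EF (AX (¬valid ∨ crit))) = {s0, s1, s2, s3, s4, s5, s7}
AF (EF (AX (¬valid ∨ crit))): least fixpoint, start Z0 = {s0, s1, s2, s3, s4, s5, s7}, add states with every successor in Z. Already a fixed point.
Sat(AF (EF (AX (¬valid ∨ crit)))) = {s0, s1, s2, s3, s4, s5, s7}
s2 ∈ Sat(AF (EF (AX (¬valid ∨ crit)))) = {s0, s1, s2, s3, s4, s5, s7}, so the formula holds at s2.

Yes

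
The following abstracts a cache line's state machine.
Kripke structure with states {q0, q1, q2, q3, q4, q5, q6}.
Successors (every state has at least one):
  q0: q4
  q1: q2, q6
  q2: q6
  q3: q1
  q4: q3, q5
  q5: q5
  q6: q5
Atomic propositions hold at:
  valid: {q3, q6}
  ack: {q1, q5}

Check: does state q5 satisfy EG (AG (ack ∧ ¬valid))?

Yes

Sat(¬valid) = {q0, q1, q2, q4, q5}
Sat(ack ∧ ¬valid) = {q1, q5}
AG (ack ∧ ¬valid): greatest fixpoint, start Z0 = {q1, q5}, keep only states in Sat with every successor in Z. Z1 = {q5}; fixed.
Sat(AG (ack ∧ ¬valid)) = {q5}
EG (AG (ack ∧ ¬valid)): greatest fixpoint, start Z0 = {q5}, keep only states in Sat with some successor in Z. Already a fixed point.
Sat(EG (AG (ack ∧ ¬valid))) = {q5}
q5 ∈ Sat(EG (AG (ack ∧ ¬valid))) = {q5}, so the formula holds at q5.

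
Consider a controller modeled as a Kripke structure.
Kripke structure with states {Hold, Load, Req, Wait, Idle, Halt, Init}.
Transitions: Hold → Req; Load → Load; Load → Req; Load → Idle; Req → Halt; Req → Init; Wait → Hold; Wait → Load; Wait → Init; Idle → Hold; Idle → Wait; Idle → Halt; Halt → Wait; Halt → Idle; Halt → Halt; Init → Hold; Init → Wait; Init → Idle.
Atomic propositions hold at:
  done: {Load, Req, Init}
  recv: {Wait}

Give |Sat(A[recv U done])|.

3

A[recv U done]: least fixpoint, start Z0 = Sat(done) = {Load, Req, Init}, add states in Sat(recv) with every successor in Z. Already a fixed point.
Sat(A[recv U done]) = {Load, Req, Init}
|Sat(A[recv U done])| = |{Load, Req, Init}| = 3.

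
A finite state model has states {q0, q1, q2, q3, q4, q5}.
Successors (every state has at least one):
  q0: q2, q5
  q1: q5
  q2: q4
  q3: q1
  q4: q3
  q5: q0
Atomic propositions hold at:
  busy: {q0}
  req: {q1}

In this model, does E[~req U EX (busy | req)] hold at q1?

No

Sat(~req) = {q0, q2, q3, q4, q5}
Sat(busy | req) = {q0, q1}
Sat(EX (busy | req)) = {s : some successor in {q0, q1}} = {q3, q5}
E[~req U EX (busy | req)]: least fixpoint, start Z0 = Sat(EX (busy | req)) = {q3, q5}, add states in Sat(~req) with some successor in Z. Z1 = {q0, q3, q4, q5}; Z2 = {q0, q2, q3, q4, q5}; fixed.
Sat(E[~req U EX (busy | req)]) = {q0, q2, q3, q4, q5}
q1 ∉ Sat(E[~req U EX (busy | req)]) = {q0, q2, q3, q4, q5}, so the formula does not hold at q1.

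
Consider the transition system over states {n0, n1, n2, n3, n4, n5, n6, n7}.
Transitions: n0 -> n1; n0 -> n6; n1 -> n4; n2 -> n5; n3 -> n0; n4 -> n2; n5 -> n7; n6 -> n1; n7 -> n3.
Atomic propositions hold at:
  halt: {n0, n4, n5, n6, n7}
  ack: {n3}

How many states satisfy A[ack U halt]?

6

A[ack U halt]: least fixpoint, start Z0 = Sat(halt) = {n0, n4, n5, n6, n7}, add states in Sat(ack) with every successor in Z. Z1 = {n0, n3, n4, n5, n6, n7}; fixed.
Sat(A[ack U halt]) = {n0, n3, n4, n5, n6, n7}
|Sat(A[ack U halt])| = |{n0, n3, n4, n5, n6, n7}| = 6.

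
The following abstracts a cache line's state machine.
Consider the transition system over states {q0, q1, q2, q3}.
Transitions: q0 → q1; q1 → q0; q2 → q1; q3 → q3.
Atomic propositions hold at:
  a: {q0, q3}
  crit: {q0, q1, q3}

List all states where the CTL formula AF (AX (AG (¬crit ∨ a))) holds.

Sat(¬crit) = {q2}
Sat(¬crit ∨ a) = {q0, q2, q3}
AG (¬crit ∨ a): greatest fixpoint, start Z0 = {q0, q2, q3}, keep only states in Sat with every successor in Z. Z1 = {q3}; fixed.
Sat(AG (¬crit ∨ a)) = {q3}
Sat(AX (AG (¬crit ∨ a))) = {s : every successor in {q3}} = {q3}
AF (AX (AG (¬crit ∨ a))): least fixpoint, start Z0 = {q3}, add states with every successor in Z. Already a fixed point.
Sat(AF (AX (AG (¬crit ∨ a)))) = {q3}

{q3}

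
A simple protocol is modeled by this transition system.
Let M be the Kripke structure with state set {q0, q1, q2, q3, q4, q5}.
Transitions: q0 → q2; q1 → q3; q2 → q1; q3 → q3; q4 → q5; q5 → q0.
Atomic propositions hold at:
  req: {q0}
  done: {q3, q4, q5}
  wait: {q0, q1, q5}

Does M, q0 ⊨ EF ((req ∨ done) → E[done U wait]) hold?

Sat(req ∨ done) = {q0, q3, q4, q5}
E[done U wait]: least fixpoint, start Z0 = Sat(wait) = {q0, q1, q5}, add states in Sat(done) with some successor in Z. Z1 = {q0, q1, q4, q5}; fixed.
Sat(E[done U wait]) = {q0, q1, q4, q5}
Sat((req ∨ done) → E[done U wait]) = {q0, q1, q2, q4, q5}
EF ((req ∨ done) → E[done U wait]): least fixpoint, start Z0 = {q0, q1, q2, q4, q5}, add states with some successor in Z. Already a fixed point.
Sat(EF ((req ∨ done) → E[done U wait])) = {q0, q1, q2, q4, q5}
q0 ∈ Sat(EF ((req ∨ done) → E[done U wait])) = {q0, q1, q2, q4, q5}, so the formula holds at q0.

Yes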